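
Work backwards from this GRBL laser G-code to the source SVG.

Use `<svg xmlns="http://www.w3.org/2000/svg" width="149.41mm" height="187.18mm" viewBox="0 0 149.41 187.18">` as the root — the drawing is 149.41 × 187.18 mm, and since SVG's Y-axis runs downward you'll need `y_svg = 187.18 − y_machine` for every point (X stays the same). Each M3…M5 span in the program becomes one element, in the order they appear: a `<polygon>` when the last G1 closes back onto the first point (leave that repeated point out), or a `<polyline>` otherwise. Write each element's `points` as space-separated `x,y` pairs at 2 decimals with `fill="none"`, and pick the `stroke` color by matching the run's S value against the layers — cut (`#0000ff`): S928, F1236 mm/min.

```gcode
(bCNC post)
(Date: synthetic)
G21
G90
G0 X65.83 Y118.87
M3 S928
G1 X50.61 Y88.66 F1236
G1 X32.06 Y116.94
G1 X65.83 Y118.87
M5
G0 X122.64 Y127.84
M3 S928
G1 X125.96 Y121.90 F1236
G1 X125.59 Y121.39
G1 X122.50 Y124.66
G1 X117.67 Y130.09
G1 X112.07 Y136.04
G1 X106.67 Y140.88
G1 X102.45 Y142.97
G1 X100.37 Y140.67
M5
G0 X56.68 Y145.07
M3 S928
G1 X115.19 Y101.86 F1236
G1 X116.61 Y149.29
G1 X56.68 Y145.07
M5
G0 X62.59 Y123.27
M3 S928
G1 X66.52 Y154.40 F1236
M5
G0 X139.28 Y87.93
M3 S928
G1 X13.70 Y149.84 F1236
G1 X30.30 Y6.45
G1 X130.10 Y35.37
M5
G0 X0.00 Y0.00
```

<svg xmlns="http://www.w3.org/2000/svg" width="149.41mm" height="187.18mm" viewBox="0 0 149.41 187.18">
  <polygon points="65.83,68.31 50.61,98.52 32.06,70.24" fill="none" stroke="#0000ff"/>
  <polyline points="122.64,59.34 125.96,65.28 125.59,65.79 122.50,62.52 117.67,57.09 112.07,51.14 106.67,46.30 102.45,44.21 100.37,46.51" fill="none" stroke="#0000ff"/>
  <polygon points="56.68,42.11 115.19,85.32 116.61,37.89" fill="none" stroke="#0000ff"/>
  <polyline points="62.59,63.91 66.52,32.78" fill="none" stroke="#0000ff"/>
  <polyline points="139.28,99.25 13.70,37.34 30.30,180.73 130.10,151.81" fill="none" stroke="#0000ff"/>
</svg>

Machine Y-up, SVG Y-down with viewBox height 187.18, so y_svg = 187.18 − y_machine; X carries over. Every run uses S928, so all elements get stroke `#0000ff` (cut).

Run 1: The run returns to its start, so emit a `<polygon>` with points (Y-flipped): 65.83,68.31 50.61,98.52 32.06,70.24.

Run 2: The run is open, so emit a `<polyline>` with points (Y-flipped): 122.64,59.34 125.96,65.28 125.59,65.79 122.50,62.52 117.67,57.09 112.07,51.14 106.67,46.30 102.45,44.21 100.37,46.51.

Run 3: The run returns to its start, so emit a `<polygon>` with points (Y-flipped): 56.68,42.11 115.19,85.32 116.61,37.89.

Run 4: The run is open, so emit a `<polyline>` with points (Y-flipped): 62.59,63.91 66.52,32.78.

Run 5: The run is open, so emit a `<polyline>` with points (Y-flipped): 139.28,99.25 13.70,37.34 30.30,180.73 130.10,151.81.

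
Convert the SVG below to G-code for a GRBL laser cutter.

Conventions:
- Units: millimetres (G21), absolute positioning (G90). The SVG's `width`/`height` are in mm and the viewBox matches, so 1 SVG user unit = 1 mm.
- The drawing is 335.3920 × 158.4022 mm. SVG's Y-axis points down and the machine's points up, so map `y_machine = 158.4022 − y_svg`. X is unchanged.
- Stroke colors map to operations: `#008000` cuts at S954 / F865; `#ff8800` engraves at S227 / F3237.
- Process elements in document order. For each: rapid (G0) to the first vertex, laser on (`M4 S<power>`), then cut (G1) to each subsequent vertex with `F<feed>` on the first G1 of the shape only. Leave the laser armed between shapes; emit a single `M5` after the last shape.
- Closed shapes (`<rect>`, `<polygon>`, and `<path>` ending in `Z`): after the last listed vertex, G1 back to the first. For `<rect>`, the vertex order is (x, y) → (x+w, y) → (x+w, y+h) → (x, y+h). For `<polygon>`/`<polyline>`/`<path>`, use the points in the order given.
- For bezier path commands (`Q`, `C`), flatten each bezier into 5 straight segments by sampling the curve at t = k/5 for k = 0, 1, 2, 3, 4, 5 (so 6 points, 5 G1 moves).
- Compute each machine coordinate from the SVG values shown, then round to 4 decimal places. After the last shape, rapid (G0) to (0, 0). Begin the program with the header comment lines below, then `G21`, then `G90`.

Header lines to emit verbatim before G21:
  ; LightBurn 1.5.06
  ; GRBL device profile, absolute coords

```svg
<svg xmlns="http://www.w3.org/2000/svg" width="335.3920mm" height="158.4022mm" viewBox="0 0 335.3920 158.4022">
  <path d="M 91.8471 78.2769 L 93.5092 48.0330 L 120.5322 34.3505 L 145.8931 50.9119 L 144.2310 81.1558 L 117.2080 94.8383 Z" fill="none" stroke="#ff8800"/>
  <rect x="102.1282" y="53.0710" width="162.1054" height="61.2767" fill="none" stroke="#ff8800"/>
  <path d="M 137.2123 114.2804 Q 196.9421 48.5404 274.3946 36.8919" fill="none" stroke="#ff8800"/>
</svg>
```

viewBox `0 0 335.3920 158.4022` with mm width/height → 1 unit = 1 mm. Flip: y_m = 158.4022 − y_svg.

**Shape 1** — `<path>` regular polygon, stroke `#ff8800` → engrave (S227, F3237). Machine vertices: (91.8471,80.1253) → (93.5092,110.3692) → (120.5322,124.0517) → (145.8931,107.4903) → (144.2310,77.2464) → (117.2080,63.5639) → (91.8471,80.1253). Closed: final G1 returns to the first vertex.

**Shape 2** — `<rect>` rectangle, stroke `#ff8800` → engrave (S227, F3237). Machine vertices: (102.1282,105.3312) → (264.2336,105.3312) → (264.2336,44.0545) → (102.1282,44.0545) → (102.1282,105.3312). Closed: final G1 returns to the first vertex.

**Shape 3** — `<path>` quadratic bezier, stroke `#ff8800` → engrave (S227, F3237). Control points (SVG): P0=(137.2123,114.2804), P1=(196.9421,48.5404), P2=(274.3946,36.8919); sampled at t=k/5. Machine vertices: (137.2123,44.1218) → (161.8131,68.2541) → (187.8318,88.0592) → (215.2682,103.5369) → (244.1225,114.6872) → (274.3946,121.5103). Open path.

; LightBurn 1.5.06
; GRBL device profile, absolute coords
G21
G90
G0 X91.8471 Y80.1253
M4 S227
G1 X93.5092 Y110.3692 F3237
G1 X120.5322 Y124.0517
G1 X145.8931 Y107.4903
G1 X144.2310 Y77.2464
G1 X117.2080 Y63.5639
G1 X91.8471 Y80.1253
G0 X102.1282 Y105.3312
M4 S227
G1 X264.2336 Y105.3312 F3237
G1 X264.2336 Y44.0545
G1 X102.1282 Y44.0545
G1 X102.1282 Y105.3312
G0 X137.2123 Y44.1218
M4 S227
G1 X161.8131 Y68.2541 F3237
G1 X187.8318 Y88.0592
G1 X215.2682 Y103.5369
G1 X244.1225 Y114.6872
G1 X274.3946 Y121.5103
M5
G0 X0.0000 Y0.0000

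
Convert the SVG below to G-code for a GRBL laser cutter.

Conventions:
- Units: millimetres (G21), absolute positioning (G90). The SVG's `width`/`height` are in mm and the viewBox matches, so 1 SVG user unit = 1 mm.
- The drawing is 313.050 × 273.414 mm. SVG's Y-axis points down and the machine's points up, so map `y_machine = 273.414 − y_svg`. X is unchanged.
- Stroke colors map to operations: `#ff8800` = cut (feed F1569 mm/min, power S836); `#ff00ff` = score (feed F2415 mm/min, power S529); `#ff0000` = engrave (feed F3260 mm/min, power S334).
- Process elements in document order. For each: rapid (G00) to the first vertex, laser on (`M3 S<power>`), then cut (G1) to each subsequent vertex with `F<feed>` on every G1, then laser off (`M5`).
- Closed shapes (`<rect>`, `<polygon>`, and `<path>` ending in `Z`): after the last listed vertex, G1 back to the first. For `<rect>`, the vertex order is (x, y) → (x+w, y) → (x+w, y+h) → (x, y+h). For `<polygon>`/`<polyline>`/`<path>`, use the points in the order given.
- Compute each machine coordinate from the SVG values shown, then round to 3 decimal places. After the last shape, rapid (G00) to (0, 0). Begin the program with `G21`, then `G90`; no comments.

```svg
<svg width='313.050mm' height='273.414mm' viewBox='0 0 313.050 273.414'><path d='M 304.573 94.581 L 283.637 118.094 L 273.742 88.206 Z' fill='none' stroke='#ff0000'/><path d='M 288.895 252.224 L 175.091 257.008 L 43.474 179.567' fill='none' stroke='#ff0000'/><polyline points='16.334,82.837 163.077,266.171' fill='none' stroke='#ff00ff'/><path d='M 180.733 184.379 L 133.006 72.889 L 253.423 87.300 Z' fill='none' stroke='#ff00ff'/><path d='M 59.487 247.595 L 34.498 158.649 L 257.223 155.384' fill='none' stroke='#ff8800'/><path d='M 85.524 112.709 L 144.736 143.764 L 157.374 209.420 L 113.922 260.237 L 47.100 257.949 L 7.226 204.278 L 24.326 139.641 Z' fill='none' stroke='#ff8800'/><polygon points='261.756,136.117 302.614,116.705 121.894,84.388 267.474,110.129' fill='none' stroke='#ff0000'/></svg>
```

G21
G90
G00 X304.573 Y178.833
M3 S334
G1 X283.637 Y155.320 F3260
G1 X273.742 Y185.208 F3260
G1 X304.573 Y178.833 F3260
M5
G00 X288.895 Y21.190
M3 S334
G1 X175.091 Y16.406 F3260
G1 X43.474 Y93.847 F3260
M5
G00 X16.334 Y190.577
M3 S529
G1 X163.077 Y7.243 F2415
M5
G00 X180.733 Y89.035
M3 S529
G1 X133.006 Y200.525 F2415
G1 X253.423 Y186.114 F2415
G1 X180.733 Y89.035 F2415
M5
G00 X59.487 Y25.819
M3 S836
G1 X34.498 Y114.765 F1569
G1 X257.223 Y118.030 F1569
M5
G00 X85.524 Y160.705
M3 S836
G1 X144.736 Y129.650 F1569
G1 X157.374 Y63.994 F1569
G1 X113.922 Y13.177 F1569
G1 X47.100 Y15.465 F1569
G1 X7.226 Y69.136 F1569
G1 X24.326 Y133.773 F1569
G1 X85.524 Y160.705 F1569
M5
G00 X261.756 Y137.297
M3 S334
G1 X302.614 Y156.709 F3260
G1 X121.894 Y189.026 F3260
G1 X267.474 Y163.285 F3260
G1 X261.756 Y137.297 F3260
M5
G00 X0.000 Y0.000

Since the viewBox matches the mm dimensions, user units are millimetres directly. The only transform is the Y-flip y_m = 273.414 − y_svg.

Shape 1 is a regular polygon drawn with `<path>`. Its stroke #ff0000 means engrave at S334, F3260. After flipping Y the toolpath is (304.573,178.833) → (283.637,155.320) → (273.742,185.208) → (304.573,178.833), returning to the start.

Shape 2 is a open polyline drawn with `<path>`. Its stroke #ff0000 means engrave at S334, F3260. After flipping Y the toolpath is (288.895,21.190) → (175.091,16.406) → (43.474,93.847).

Shape 3 is a line segment drawn with `<polyline>`. Its stroke #ff00ff means score at S529, F2415. After flipping Y the toolpath is (16.334,190.577) → (163.077,7.243).

Shape 4 is a regular polygon drawn with `<path>`. Its stroke #ff00ff means score at S529, F2415. After flipping Y the toolpath is (180.733,89.035) → (133.006,200.525) → (253.423,186.114) → (180.733,89.035), returning to the start.

Shape 5 is a open polyline drawn with `<path>`. Its stroke #ff8800 means cut at S836, F1569. After flipping Y the toolpath is (59.487,25.819) → (34.498,114.765) → (257.223,118.030).

Shape 6 is a regular polygon drawn with `<path>`. Its stroke #ff8800 means cut at S836, F1569. After flipping Y the toolpath is (85.524,160.705) → (144.736,129.650) → (157.374,63.994) → (113.922,13.177) → (47.100,15.465) → (7.226,69.136) → (24.326,133.773) → (85.524,160.705), returning to the start.

Shape 7 is a closed polygon drawn with `<polygon>`. Its stroke #ff0000 means engrave at S334, F3260. After flipping Y the toolpath is (261.756,137.297) → (302.614,156.709) → (121.894,189.026) → (267.474,163.285) → (261.756,137.297), returning to the start.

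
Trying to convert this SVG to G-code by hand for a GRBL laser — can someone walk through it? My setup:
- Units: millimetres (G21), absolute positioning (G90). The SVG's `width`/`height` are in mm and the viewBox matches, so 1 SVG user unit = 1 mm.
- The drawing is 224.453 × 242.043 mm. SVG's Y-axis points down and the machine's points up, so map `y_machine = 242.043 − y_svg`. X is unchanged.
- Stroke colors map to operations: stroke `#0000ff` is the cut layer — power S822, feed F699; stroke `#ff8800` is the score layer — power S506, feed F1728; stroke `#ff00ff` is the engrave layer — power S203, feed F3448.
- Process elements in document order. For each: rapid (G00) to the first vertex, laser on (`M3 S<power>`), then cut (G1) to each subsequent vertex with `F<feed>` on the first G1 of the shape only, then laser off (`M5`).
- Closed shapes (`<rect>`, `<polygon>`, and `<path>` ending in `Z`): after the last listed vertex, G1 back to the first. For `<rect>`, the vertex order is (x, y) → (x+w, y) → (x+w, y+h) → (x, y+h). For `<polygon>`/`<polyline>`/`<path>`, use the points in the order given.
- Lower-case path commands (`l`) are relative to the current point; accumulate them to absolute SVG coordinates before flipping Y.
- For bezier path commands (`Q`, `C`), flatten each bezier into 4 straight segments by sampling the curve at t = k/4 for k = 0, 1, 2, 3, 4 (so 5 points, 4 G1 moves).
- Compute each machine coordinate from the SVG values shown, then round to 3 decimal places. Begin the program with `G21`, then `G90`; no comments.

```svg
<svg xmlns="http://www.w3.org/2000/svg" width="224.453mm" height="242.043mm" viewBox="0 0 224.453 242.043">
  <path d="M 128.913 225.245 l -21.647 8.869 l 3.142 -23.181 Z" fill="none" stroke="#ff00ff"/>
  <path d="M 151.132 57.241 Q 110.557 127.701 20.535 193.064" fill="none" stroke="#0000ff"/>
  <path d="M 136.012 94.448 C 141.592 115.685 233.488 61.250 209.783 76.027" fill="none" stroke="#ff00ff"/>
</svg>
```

Since the viewBox matches the mm dimensions, user units are millimetres directly. The only transform is the Y-flip y_m = 242.043 − y_svg.

Shape 1 is a regular polygon drawn with `<path>`. Its stroke #ff00ff means engrave at S203, F3448. After flipping Y the toolpath is (128.913,16.798) → (107.266,7.929) → (110.408,31.110) → (128.913,16.798), returning to the start.

Shape 2 is a quadratic bezier drawn with `<path>`. Its stroke #0000ff means cut at S822, F699. After flipping Y the toolpath is (151.132,184.802) → (127.754,149.891) → (98.195,115.616) → (62.456,81.979) → (20.535,48.979).

Shape 3 is a cubic bezier drawn with `<path>`. Its stroke #ff00ff means engrave at S203, F3448. After flipping Y the toolpath is (136.012,147.595) → (153.226,143.592) → (183.879,154.383) → (209.042,166.385) → (209.783,166.016).

G21
G90
G00 X128.913 Y16.798
M3 S203
G1 X107.266 Y7.929 F3448
G1 X110.408 Y31.110
G1 X128.913 Y16.798
M5
G00 X151.132 Y184.802
M3 S822
G1 X127.754 Y149.891 F699
G1 X98.195 Y115.616
G1 X62.456 Y81.979
G1 X20.535 Y48.979
M5
G00 X136.012 Y147.595
M3 S203
G1 X153.226 Y143.592 F3448
G1 X183.879 Y154.383
G1 X209.042 Y166.385
G1 X209.783 Y166.016
M5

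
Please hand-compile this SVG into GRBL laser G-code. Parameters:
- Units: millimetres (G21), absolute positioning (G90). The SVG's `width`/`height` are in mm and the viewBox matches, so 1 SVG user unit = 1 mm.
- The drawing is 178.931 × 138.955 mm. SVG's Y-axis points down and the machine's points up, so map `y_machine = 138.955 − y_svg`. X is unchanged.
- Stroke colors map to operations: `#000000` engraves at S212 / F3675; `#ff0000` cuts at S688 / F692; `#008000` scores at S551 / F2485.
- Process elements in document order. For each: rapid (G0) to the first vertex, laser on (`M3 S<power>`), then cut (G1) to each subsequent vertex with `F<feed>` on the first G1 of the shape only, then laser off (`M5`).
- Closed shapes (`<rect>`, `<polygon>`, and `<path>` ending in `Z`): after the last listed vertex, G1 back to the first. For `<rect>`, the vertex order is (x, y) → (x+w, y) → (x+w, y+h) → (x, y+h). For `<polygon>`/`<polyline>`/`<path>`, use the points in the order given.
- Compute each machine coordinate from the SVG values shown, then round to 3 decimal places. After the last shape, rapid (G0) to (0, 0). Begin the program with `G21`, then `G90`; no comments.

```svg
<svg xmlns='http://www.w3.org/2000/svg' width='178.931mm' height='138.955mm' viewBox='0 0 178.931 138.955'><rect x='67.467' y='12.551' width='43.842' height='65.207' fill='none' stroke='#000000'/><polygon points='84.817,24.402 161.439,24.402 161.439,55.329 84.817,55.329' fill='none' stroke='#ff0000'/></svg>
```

viewBox `0 0 178.931 138.955` with mm width/height → 1 unit = 1 mm. Flip: y_m = 138.955 − y_svg.

**Shape 1** — `<rect>` rectangle, stroke `#000000` → engrave (S212, F3675). Machine vertices: (67.467,126.404) → (111.309,126.404) → (111.309,61.197) → (67.467,61.197) → (67.467,126.404). Closed: final G1 returns to the first vertex.

**Shape 2** — `<polygon>` rectangle, stroke `#ff0000` → cut (S688, F692). Machine vertices: (84.817,114.553) → (161.439,114.553) → (161.439,83.626) → (84.817,83.626) → (84.817,114.553). Closed: final G1 returns to the first vertex.

G21
G90
G0 X67.467 Y126.404
M3 S212
G1 X111.309 Y126.404 F3675
G1 X111.309 Y61.197
G1 X67.467 Y61.197
G1 X67.467 Y126.404
M5
G0 X84.817 Y114.553
M3 S688
G1 X161.439 Y114.553 F692
G1 X161.439 Y83.626
G1 X84.817 Y83.626
G1 X84.817 Y114.553
M5
G0 X0.000 Y0.000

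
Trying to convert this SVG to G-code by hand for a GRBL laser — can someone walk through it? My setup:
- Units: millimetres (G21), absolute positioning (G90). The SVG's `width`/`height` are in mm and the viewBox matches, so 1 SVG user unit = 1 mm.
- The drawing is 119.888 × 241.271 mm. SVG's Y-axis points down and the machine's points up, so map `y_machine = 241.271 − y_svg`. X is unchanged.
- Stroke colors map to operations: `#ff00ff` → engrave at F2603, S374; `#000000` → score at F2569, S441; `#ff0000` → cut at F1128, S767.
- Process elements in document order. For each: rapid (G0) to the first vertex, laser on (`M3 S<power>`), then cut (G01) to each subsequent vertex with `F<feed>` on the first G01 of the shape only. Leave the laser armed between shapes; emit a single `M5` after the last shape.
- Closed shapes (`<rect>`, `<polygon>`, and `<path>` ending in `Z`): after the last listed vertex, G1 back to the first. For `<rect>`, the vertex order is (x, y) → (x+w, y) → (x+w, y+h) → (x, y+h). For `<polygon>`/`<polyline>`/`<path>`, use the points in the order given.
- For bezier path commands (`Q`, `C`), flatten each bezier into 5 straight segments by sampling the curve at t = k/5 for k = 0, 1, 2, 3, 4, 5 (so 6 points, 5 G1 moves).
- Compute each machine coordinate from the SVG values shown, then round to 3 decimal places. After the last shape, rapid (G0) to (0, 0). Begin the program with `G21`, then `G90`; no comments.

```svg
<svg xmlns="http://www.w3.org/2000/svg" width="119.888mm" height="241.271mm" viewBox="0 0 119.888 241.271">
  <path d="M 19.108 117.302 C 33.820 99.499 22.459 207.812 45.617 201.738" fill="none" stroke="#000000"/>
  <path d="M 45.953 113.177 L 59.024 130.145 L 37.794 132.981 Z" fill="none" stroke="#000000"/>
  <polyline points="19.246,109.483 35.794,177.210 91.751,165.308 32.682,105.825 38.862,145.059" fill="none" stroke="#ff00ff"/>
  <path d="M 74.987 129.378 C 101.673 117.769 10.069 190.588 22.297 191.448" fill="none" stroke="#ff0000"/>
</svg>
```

G21
G90
G0 X19.108 Y123.969
M3 S441
G01 X25.291 Y121.441 F2569
G01 X28.125 Y100.189
G01 X30.519 Y71.758
G01 X35.380 Y47.691
G01 X45.617 Y39.533
G0 X45.953 Y128.094
M3 S441
G01 X59.024 Y111.126 F2569
G01 X37.794 Y108.290
G01 X45.953 Y128.094
G0 X19.246 Y131.788
M3 S374
G01 X35.794 Y64.061 F2603
G01 X91.751 Y75.963
G01 X32.682 Y135.446
G01 X38.862 Y96.212
G0 X74.987 Y111.893
M3 S767
G01 X78.581 Y109.978 F1128
G01 X64.447 Y95.307
G01 X43.247 Y75.387
G01 X25.643 Y57.723
G01 X22.297 Y49.823
M5
G0 X0.000 Y0.000

Since the viewBox matches the mm dimensions, user units are millimetres directly. The only transform is the Y-flip y_m = 241.271 − y_svg.

Shape 1 is a cubic bezier drawn with `<path>`. Its stroke #000000 means score at S441, F2569. After flipping Y the toolpath is (19.108,123.969) → (25.291,121.441) → (28.125,100.189) → (30.519,71.758) → (35.380,47.691) → (45.617,39.533).

Shape 2 is a regular polygon drawn with `<path>`. Its stroke #000000 means score at S441, F2569. After flipping Y the toolpath is (45.953,128.094) → (59.024,111.126) → (37.794,108.290) → (45.953,128.094), returning to the start.

Shape 3 is a open polyline drawn with `<polyline>`. Its stroke #ff00ff means engrave at S374, F2603. After flipping Y the toolpath is (19.246,131.788) → (35.794,64.061) → (91.751,75.963) → (32.682,135.446) → (38.862,96.212).

Shape 4 is a cubic bezier drawn with `<path>`. Its stroke #ff0000 means cut at S767, F1128. After flipping Y the toolpath is (74.987,111.893) → (78.581,109.978) → (64.447,95.307) → (43.247,75.387) → (25.643,57.723) → (22.297,49.823).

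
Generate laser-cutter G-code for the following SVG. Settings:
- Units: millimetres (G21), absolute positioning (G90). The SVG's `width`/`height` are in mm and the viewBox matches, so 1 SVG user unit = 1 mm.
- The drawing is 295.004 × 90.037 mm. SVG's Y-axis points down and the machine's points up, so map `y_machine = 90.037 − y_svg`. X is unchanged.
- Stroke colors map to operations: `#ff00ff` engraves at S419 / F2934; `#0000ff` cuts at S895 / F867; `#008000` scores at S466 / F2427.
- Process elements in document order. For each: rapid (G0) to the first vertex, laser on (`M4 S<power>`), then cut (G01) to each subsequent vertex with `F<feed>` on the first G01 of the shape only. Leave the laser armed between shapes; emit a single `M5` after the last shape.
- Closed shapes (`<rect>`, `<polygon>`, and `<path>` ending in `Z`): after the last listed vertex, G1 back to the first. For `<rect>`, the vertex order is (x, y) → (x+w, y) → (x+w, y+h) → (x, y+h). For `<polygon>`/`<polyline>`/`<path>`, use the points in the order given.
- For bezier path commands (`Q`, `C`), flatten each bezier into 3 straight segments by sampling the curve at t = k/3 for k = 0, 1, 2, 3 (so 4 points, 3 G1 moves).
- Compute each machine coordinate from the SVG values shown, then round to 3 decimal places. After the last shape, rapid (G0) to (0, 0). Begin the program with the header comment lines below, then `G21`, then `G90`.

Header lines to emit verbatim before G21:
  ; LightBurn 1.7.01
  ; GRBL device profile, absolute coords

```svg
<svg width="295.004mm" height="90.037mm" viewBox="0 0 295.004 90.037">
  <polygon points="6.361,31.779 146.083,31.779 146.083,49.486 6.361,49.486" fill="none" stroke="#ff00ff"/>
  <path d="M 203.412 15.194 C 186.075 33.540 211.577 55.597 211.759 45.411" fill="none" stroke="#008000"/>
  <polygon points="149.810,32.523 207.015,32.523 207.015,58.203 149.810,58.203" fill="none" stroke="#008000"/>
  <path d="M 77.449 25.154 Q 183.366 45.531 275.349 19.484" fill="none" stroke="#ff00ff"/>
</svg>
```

viewBox `0 0 295.004 90.037` with mm width/height → 1 unit = 1 mm. Flip: y_m = 90.037 − y_svg.

**Shape 1** — `<polygon>` rectangle, stroke `#ff00ff` → engrave (S419, F2934). Machine vertices: (6.361,58.258) → (146.083,58.258) → (146.083,40.551) → (6.361,40.551) → (6.361,58.258). Closed: final G1 returns to the first vertex.

**Shape 2** — `<path>` cubic bezier, stroke `#008000` → score (S466, F2427). Control points (SVG): P0=(203.412,15.194), P1=(186.075,33.540), P2=(211.577,55.597), P3=(211.759,45.411); sampled at t=k/3. Machine vertices: (203.412,74.843) → (197.830,56.592) → (205.661,43.856) → (211.759,44.626). Open path.

**Shape 3** — `<polygon>` rectangle, stroke `#008000` → score (S466, F2427). Machine vertices: (149.810,57.514) → (207.015,57.514) → (207.015,31.834) → (149.810,31.834) → (149.810,57.514). Closed: final G1 returns to the first vertex.

**Shape 4** — `<path>` quadratic bezier, stroke `#ff00ff` → engrave (S419, F2934). Control points (SVG): P0=(77.449,25.154), P1=(183.366,45.531), P2=(275.349,19.484); sampled at t=k/3. Machine vertices: (77.449,64.883) → (146.512,56.457) → (212.479,58.347) → (275.349,70.553). Open path.

; LightBurn 1.7.01
; GRBL device profile, absolute coords
G21
G90
G0 X6.361 Y58.258
M4 S419
G01 X146.083 Y58.258 F2934
G01 X146.083 Y40.551
G01 X6.361 Y40.551
G01 X6.361 Y58.258
G0 X203.412 Y74.843
M4 S466
G01 X197.830 Y56.592 F2427
G01 X205.661 Y43.856
G01 X211.759 Y44.626
G0 X149.810 Y57.514
M4 S466
G01 X207.015 Y57.514 F2427
G01 X207.015 Y31.834
G01 X149.810 Y31.834
G01 X149.810 Y57.514
G0 X77.449 Y64.883
M4 S419
G01 X146.512 Y56.457 F2934
G01 X212.479 Y58.347
G01 X275.349 Y70.553
M5
G0 X0.000 Y0.000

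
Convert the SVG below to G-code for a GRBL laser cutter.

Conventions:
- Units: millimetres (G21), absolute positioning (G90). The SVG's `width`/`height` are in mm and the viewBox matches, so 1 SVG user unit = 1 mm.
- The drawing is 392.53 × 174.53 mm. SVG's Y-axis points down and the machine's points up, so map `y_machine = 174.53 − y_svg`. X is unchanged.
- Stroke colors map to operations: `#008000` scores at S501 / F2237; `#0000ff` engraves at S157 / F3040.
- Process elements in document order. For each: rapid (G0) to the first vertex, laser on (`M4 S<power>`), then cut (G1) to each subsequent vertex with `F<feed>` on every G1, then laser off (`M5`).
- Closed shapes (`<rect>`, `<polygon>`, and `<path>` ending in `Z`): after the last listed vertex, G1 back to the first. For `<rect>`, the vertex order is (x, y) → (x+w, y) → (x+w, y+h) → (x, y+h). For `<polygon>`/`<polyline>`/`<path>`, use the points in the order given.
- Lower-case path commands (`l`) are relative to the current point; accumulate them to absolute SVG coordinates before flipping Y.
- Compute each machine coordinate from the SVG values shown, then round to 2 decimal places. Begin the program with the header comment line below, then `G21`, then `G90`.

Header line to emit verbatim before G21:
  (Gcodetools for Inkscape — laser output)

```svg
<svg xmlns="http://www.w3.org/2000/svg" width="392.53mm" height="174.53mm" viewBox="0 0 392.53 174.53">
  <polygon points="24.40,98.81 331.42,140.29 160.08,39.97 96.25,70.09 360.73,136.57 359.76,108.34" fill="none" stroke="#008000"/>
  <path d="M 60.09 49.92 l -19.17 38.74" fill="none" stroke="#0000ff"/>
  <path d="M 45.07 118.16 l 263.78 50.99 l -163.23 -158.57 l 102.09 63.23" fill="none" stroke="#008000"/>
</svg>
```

1 u = 1 mm; y_m = 174.53 − y.

[1] `<polygon>` closed polygon, #008000→score S501 F2237: (24.40,75.72) → (331.42,34.24) → (160.08,134.56) → (96.25,104.44) → (360.73,37.96) → (359.76,66.19) → (24.40,75.72) (closed)

[2] `<path>` line segment, #0000ff→engrave S157 F3040: (60.09,124.61) → (40.92,85.87)

[3] `<path>` open polyline, #008000→score S501 F2237: (45.07,56.37) → (308.85,5.38) → (145.62,163.95) → (247.71,100.72)

(Gcodetools for Inkscape — laser output)
G21
G90
G0 X24.40 Y75.72
M4 S501
G1 X331.42 Y34.24 F2237
G1 X160.08 Y134.56 F2237
G1 X96.25 Y104.44 F2237
G1 X360.73 Y37.96 F2237
G1 X359.76 Y66.19 F2237
G1 X24.40 Y75.72 F2237
M5
G0 X60.09 Y124.61
M4 S157
G1 X40.92 Y85.87 F3040
M5
G0 X45.07 Y56.37
M4 S501
G1 X308.85 Y5.38 F2237
G1 X145.62 Y163.95 F2237
G1 X247.71 Y100.72 F2237
M5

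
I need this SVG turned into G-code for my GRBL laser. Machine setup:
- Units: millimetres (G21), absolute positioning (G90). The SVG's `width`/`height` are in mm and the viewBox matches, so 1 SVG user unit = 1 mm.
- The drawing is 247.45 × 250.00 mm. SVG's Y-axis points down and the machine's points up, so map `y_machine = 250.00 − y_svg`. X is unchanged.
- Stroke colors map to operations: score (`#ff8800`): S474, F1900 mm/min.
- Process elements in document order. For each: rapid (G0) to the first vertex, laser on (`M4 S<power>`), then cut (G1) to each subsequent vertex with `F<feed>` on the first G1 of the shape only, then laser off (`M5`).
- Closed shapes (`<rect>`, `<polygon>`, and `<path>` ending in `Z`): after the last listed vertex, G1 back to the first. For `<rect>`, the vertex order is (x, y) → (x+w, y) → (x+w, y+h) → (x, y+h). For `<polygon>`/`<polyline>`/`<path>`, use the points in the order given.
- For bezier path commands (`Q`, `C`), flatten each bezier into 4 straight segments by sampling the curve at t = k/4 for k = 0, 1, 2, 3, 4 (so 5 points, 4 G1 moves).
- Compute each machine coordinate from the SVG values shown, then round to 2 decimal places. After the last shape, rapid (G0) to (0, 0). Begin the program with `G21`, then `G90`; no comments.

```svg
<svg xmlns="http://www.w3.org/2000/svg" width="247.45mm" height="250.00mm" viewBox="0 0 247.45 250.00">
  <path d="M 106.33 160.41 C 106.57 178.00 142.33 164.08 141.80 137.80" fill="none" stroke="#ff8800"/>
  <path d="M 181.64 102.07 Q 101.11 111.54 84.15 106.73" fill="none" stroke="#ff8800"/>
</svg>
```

G21
G90
G0 X106.33 Y89.59
M4 S474
G1 X112.05 Y82.01 F1900
G1 X124.35 Y84.44
G1 X136.52 Y95.11
G1 X141.80 Y112.20
M5
G0 X181.64 Y147.93
M4 S474
G1 X145.35 Y144.09 F1900
G1 X117.00 Y142.03
G1 X96.60 Y141.76
G1 X84.15 Y143.27
M5
G0 X0.00 Y0.00

Since the viewBox matches the mm dimensions, user units are millimetres directly. The only transform is the Y-flip y_m = 250.00 − y_svg.

Shape 1 is a cubic bezier drawn with `<path>`. Its stroke #ff8800 means score at S474, F1900. After flipping Y the toolpath is (106.33,89.59) → (112.05,82.01) → (124.35,84.44) → (136.52,95.11) → (141.80,112.20).

Shape 2 is a quadratic bezier drawn with `<path>`. Its stroke #ff8800 means score at S474, F1900. After flipping Y the toolpath is (181.64,147.93) → (145.35,144.09) → (117.00,142.03) → (96.60,141.76) → (84.15,143.27).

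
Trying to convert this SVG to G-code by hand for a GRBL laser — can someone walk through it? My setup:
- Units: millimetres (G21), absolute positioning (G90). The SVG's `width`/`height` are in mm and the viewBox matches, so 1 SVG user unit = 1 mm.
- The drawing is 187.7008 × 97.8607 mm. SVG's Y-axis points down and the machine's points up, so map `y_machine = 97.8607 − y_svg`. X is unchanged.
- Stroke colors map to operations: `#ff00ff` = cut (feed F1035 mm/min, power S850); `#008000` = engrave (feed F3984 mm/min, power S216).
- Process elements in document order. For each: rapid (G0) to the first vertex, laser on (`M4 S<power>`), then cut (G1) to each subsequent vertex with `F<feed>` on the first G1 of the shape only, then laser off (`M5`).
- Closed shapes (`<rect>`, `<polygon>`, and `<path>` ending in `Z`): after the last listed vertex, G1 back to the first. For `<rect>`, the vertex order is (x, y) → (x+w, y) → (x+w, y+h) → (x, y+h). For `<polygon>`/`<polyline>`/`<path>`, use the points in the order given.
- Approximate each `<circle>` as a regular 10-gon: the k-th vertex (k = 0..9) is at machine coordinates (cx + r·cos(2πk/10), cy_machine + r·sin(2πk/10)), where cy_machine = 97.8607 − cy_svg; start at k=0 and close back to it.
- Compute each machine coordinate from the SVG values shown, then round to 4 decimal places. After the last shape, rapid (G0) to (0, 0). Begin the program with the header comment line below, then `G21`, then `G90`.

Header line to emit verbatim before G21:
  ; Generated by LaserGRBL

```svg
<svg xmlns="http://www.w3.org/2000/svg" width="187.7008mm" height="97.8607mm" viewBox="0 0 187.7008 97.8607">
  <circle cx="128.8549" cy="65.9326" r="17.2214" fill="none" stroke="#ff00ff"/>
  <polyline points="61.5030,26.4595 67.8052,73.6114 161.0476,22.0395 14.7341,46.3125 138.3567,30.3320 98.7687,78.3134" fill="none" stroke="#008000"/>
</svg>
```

; Generated by LaserGRBL
G21
G90
G0 X146.0763 Y31.9281
M4 S850
G1 X142.7873 Y42.0506 F1035
G1 X134.1766 Y48.3066
G1 X123.5332 Y48.3066
G1 X114.9225 Y42.0506
G1 X111.6335 Y31.9281
G1 X114.9225 Y21.8056
G1 X123.5332 Y15.5496
G1 X134.1766 Y15.5496
G1 X142.7873 Y21.8056
G1 X146.0763 Y31.9281
M5
G0 X61.5030 Y71.4012
M4 S216
G1 X67.8052 Y24.2493 F3984
G1 X161.0476 Y75.8212
G1 X14.7341 Y51.5482
G1 X138.3567 Y67.5287
G1 X98.7687 Y19.5473
M5
G0 X0.0000 Y0.0000

Since the viewBox matches the mm dimensions, user units are millimetres directly. The only transform is the Y-flip y_m = 97.8607 − y_svg.

Shape 1 is a circle drawn with `<circle>`. Its stroke #ff00ff means cut at S850, F1035. After flipping Y the toolpath is (146.0763,31.9281) → (142.7873,42.0506) → (134.1766,48.3066) → (123.5332,48.3066) → (114.9225,42.0506) → (111.6335,31.9281) → (114.9225,21.8056) → (123.5332,15.5496) → (134.1766,15.5496) → (142.7873,21.8056) → (146.0763,31.9281), returning to the start.

Shape 2 is a open polyline drawn with `<polyline>`. Its stroke #008000 means engrave at S216, F3984. After flipping Y the toolpath is (61.5030,71.4012) → (67.8052,24.2493) → (161.0476,75.8212) → (14.7341,51.5482) → (138.3567,67.5287) → (98.7687,19.5473).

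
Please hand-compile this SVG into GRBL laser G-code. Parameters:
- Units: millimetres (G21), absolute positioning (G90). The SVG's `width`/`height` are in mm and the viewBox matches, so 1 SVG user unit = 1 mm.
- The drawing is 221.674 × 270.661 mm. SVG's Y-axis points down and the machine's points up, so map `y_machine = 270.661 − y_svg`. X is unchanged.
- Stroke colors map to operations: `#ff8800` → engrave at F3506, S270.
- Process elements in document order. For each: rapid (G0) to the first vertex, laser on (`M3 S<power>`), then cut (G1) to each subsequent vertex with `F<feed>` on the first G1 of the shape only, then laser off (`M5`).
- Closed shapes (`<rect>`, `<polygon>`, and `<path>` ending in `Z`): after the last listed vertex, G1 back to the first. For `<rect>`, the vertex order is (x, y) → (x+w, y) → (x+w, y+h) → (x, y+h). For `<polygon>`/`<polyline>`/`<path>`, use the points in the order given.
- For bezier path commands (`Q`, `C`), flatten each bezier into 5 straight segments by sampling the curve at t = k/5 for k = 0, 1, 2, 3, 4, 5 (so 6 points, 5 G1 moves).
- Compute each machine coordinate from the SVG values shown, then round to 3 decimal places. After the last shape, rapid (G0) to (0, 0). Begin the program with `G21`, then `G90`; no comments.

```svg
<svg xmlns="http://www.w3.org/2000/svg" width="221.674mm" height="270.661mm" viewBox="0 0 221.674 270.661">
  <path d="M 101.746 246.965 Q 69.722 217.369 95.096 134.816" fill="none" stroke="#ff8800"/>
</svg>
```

viewBox `0 0 221.674 270.661` with mm width/height → 1 unit = 1 mm. Flip: y_m = 270.661 − y_svg.

**Shape 1** — `<path>` quadratic bezier, stroke `#ff8800` → engrave (S270, F3506). Control points (SVG): P0=(101.746,246.965), P1=(69.722,217.369), P2=(95.096,134.816); sampled at t=k/5. Machine vertices: (101.746,23.696) → (91.232,37.653) → (85.310,55.846) → (83.980,78.276) → (87.242,104.942) → (95.096,135.845). Open path.

G21
G90
G0 X101.746 Y23.696
M3 S270
G1 X91.232 Y37.653 F3506
G1 X85.310 Y55.846
G1 X83.980 Y78.276
G1 X87.242 Y104.942
G1 X95.096 Y135.845
M5
G0 X0.000 Y0.000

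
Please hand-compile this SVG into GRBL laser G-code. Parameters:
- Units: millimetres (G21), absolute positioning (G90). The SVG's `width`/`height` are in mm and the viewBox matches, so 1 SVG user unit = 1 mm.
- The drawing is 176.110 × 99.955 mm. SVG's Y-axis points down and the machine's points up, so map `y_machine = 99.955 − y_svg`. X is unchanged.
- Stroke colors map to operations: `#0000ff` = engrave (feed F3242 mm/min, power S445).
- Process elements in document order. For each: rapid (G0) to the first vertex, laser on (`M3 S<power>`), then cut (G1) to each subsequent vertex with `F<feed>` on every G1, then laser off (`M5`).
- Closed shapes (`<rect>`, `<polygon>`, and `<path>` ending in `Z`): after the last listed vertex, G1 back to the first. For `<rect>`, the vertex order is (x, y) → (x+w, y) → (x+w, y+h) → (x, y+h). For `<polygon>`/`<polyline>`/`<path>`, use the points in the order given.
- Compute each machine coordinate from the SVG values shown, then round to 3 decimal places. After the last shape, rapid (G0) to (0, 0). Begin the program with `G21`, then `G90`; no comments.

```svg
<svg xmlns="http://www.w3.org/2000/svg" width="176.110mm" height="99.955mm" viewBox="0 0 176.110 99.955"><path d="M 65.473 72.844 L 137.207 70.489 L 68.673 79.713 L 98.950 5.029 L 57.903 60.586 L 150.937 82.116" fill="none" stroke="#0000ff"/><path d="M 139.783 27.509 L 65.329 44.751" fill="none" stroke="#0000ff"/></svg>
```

G21
G90
G0 X65.473 Y27.111
M3 S445
G1 X137.207 Y29.466 F3242
G1 X68.673 Y20.242 F3242
G1 X98.950 Y94.926 F3242
G1 X57.903 Y39.369 F3242
G1 X150.937 Y17.839 F3242
M5
G0 X139.783 Y72.446
M3 S445
G1 X65.329 Y55.204 F3242
M5
G0 X0.000 Y0.000

1 u = 1 mm; y_m = 99.955 − y.

[1] `<path>` open polyline, #0000ff→engrave S445 F3242: (65.473,27.111) → (137.207,29.466) → (68.673,20.242) → (98.950,94.926) → (57.903,39.369) → (150.937,17.839)

[2] `<path>` line segment, #0000ff→engrave S445 F3242: (139.783,72.446) → (65.329,55.204)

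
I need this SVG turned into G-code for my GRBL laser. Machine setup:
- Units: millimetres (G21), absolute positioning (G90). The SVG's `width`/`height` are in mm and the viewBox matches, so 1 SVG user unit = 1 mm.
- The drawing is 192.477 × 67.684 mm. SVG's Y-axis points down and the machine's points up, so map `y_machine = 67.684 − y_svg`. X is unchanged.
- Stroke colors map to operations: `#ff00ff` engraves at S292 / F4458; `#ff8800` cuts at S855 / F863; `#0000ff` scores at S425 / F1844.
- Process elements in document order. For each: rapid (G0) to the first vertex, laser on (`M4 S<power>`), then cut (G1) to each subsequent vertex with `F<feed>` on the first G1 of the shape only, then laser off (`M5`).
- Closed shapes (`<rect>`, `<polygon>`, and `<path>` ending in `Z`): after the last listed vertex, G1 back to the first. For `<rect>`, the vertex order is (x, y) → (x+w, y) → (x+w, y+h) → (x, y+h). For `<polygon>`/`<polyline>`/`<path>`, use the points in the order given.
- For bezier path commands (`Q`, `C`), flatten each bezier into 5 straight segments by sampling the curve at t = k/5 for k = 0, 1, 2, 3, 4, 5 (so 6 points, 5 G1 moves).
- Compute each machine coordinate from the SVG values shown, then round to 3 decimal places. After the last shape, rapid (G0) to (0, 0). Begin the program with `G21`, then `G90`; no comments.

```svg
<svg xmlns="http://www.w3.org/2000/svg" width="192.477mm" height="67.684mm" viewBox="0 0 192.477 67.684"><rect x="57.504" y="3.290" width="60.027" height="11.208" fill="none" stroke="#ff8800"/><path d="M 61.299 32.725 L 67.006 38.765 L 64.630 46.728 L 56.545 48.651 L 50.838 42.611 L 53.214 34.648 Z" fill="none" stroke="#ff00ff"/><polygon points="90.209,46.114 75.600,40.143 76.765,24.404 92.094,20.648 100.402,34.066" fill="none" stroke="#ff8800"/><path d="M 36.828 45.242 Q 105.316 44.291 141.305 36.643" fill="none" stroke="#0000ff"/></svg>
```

viewBox `0 0 192.477 67.684` with mm width/height → 1 unit = 1 mm. Flip: y_m = 67.684 − y_svg.

**Shape 1** — `<rect>` rectangle, stroke `#ff8800` → cut (S855, F863). Machine vertices: (57.504,64.394) → (117.531,64.394) → (117.531,53.186) → (57.504,53.186) → (57.504,64.394). Closed: final G1 returns to the first vertex.

**Shape 2** — `<path>` regular polygon, stroke `#ff00ff` → engrave (S292, F4458). Machine vertices: (61.299,34.959) → (67.006,28.919) → (64.630,20.956) → (56.545,19.033) → (50.838,25.073) → (53.214,33.036) → (61.299,34.959). Closed: final G1 returns to the first vertex.

**Shape 3** — `<polygon>` regular polygon, stroke `#ff8800` → cut (S855, F863). Machine vertices: (90.209,21.570) → (75.600,27.541) → (76.765,43.280) → (92.094,47.036) → (100.402,33.618) → (90.209,21.570). Closed: final G1 returns to the first vertex.

**Shape 4** — `<path>` quadratic bezier, stroke `#0000ff` → score (S425, F1844). Control points (SVG): P0=(36.828,45.242), P1=(105.316,44.291), P2=(141.305,36.643); sampled at t=k/5. Machine vertices: (36.828,22.442) → (62.923,23.090) → (86.419,24.274) → (107.314,25.994) → (125.609,28.250) → (141.305,31.041). Open path.

G21
G90
G0 X57.504 Y64.394
M4 S855
G1 X117.531 Y64.394 F863
G1 X117.531 Y53.186
G1 X57.504 Y53.186
G1 X57.504 Y64.394
M5
G0 X61.299 Y34.959
M4 S292
G1 X67.006 Y28.919 F4458
G1 X64.630 Y20.956
G1 X56.545 Y19.033
G1 X50.838 Y25.073
G1 X53.214 Y33.036
G1 X61.299 Y34.959
M5
G0 X90.209 Y21.570
M4 S855
G1 X75.600 Y27.541 F863
G1 X76.765 Y43.280
G1 X92.094 Y47.036
G1 X100.402 Y33.618
G1 X90.209 Y21.570
M5
G0 X36.828 Y22.442
M4 S425
G1 X62.923 Y23.090 F1844
G1 X86.419 Y24.274
G1 X107.314 Y25.994
G1 X125.609 Y28.250
G1 X141.305 Y31.041
M5
G0 X0.000 Y0.000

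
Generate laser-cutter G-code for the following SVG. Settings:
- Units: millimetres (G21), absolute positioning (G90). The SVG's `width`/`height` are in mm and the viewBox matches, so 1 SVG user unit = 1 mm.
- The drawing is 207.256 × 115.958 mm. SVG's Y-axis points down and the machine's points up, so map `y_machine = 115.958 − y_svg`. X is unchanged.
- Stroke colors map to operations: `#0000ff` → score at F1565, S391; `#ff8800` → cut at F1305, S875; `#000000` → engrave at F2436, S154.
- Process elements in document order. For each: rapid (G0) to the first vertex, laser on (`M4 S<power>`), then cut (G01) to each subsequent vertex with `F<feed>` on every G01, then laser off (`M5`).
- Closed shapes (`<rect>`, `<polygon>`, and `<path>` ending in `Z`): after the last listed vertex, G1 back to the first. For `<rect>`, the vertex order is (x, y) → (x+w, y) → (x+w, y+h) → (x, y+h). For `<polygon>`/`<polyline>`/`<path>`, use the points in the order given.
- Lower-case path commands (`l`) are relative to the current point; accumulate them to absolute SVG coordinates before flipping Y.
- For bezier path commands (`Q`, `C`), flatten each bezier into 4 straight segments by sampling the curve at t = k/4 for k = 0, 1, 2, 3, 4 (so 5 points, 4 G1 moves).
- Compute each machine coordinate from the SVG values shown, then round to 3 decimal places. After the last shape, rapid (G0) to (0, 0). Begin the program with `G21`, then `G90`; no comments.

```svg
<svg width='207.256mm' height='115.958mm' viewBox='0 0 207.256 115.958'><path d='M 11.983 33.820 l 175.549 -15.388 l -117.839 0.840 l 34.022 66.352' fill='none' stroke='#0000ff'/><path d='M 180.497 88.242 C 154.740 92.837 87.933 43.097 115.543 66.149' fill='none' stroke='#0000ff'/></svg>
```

Since the viewBox matches the mm dimensions, user units are millimetres directly. The only transform is the Y-flip y_m = 115.958 − y_svg.

Shape 1 is a open polyline drawn with `<path>`. Its stroke #0000ff means score at S391, F1565. After flipping Y the toolpath is (11.983,82.138) → (187.532,97.526) → (69.693,96.686) → (103.715,30.334).

Shape 2 is a cubic bezier drawn with `<path>`. Its stroke #0000ff means score at S391, F1565. After flipping Y the toolpath is (180.497,27.716) → (155.599,32.471) → (128.007,45.684) → (110.422,55.436) → (115.543,49.809).

G21
G90
G0 X11.983 Y82.138
M4 S391
G01 X187.532 Y97.526 F1565
G01 X69.693 Y96.686 F1565
G01 X103.715 Y30.334 F1565
M5
G0 X180.497 Y27.716
M4 S391
G01 X155.599 Y32.471 F1565
G01 X128.007 Y45.684 F1565
G01 X110.422 Y55.436 F1565
G01 X115.543 Y49.809 F1565
M5
G0 X0.000 Y0.000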